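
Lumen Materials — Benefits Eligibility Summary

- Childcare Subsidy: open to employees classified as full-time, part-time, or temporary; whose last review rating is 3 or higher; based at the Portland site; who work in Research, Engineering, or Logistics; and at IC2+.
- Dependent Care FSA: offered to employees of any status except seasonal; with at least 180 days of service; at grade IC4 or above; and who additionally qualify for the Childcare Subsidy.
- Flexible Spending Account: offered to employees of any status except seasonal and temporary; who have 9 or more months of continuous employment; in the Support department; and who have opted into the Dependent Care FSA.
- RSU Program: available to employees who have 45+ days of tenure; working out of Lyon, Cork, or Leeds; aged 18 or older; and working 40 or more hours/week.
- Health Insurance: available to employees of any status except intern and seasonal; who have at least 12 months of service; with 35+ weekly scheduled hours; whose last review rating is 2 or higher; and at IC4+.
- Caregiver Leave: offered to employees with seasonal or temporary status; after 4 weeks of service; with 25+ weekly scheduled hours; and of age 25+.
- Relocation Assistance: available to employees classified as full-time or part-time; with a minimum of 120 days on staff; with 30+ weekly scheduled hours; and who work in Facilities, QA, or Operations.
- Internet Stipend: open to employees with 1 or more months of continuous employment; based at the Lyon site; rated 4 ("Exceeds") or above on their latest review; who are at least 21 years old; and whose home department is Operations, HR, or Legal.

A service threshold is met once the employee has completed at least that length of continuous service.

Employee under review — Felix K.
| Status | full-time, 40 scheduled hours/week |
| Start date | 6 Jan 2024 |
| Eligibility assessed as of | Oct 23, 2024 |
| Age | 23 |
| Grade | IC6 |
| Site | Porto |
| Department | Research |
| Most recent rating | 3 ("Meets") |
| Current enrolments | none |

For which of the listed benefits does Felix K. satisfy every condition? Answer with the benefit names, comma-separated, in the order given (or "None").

Service from 6 Jan 2024 to Oct 23, 2024: 291 days.
Childcare Subsidy — status full-time ✓; rating 3 ≥ 3 ✓; site Porto ✗ (not Portland) → not eligible.
Dependent Care FSA — status full-time ✓ (not excluded); service 291 days ≥ 180 days ✓; grade IC6 ≥ IC4 ✓; not eligible for Childcare Subsidy ✗ → not eligible.
Flexible Spending Account — status full-time ✓ (not excluded); service 291 days ≥ 9 months (≈270 days) ✓; dept Research ✗ → not eligible.
RSU Program — service 291 days ≥ 45 days ✓; site Porto ✗ (not Lyon, Cork, or Leeds) → not eligible.
Health Insurance — status full-time ✓ (not excluded); service 291 days < 12 months (≈360 days) ✗ → not eligible.
Caregiver Leave — status full-time ✗ (requires seasonal or temporary) → not eligible.
Relocation Assistance — status full-time ✓; service 291 days ≥ 120 days ✓; 40 hrs/wk ≥ 30 ✓; dept Research ✗ → not eligible.
Internet Stipend — service 291 days ≥ 1 month (≈30 days) ✓; site Porto ✗ (not Lyon) → not eligible.

None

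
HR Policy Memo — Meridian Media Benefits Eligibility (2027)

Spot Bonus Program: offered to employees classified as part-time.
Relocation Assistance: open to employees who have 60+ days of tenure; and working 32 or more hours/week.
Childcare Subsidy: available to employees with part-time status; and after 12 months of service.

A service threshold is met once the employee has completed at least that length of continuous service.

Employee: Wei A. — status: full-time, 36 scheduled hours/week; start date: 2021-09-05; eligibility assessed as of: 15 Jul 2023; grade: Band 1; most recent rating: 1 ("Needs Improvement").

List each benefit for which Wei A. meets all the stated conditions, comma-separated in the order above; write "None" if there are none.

Service from 2021-09-05 to 15 Jul 2023: 678 days.
Spot Bonus Program — status full-time ✗ (requires part-time) → not eligible.
Relocation Assistance — service 678 days ≥ 60 days ✓; 36 hrs/wk ≥ 32 ✓ → eligible.
Childcare Subsidy — status full-time ✗ (requires part-time) → not eligible.

Relocation Assistance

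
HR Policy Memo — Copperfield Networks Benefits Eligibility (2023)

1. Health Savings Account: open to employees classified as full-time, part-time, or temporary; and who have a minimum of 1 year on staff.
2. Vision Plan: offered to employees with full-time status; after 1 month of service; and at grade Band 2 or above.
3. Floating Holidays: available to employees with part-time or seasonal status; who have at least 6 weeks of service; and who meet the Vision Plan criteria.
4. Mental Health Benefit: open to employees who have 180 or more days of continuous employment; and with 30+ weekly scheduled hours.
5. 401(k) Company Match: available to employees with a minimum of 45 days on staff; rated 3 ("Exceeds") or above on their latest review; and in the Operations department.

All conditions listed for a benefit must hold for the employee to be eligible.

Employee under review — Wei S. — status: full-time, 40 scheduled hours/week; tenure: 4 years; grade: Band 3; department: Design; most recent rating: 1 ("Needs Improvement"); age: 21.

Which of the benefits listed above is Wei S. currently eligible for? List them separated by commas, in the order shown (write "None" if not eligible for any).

Health Savings Account — status full-time ✓; service 4 years ≥ 1 year ✓ → eligible.
Vision Plan — status full-time ✓; service 4 years ≥ 1 month (≈30 days) ✓; grade Band 3 ≥ Band 2 ✓ → eligible.
Floating Holidays — status full-time ✗ (requires part-time or seasonal) → not eligible.
Mental Health Benefit — service 4 years ≥ 180 days ✓; 40 hrs/wk ≥ 30 ✓ → eligible.
401(k) Company Match — service 4 years ≥ 45 days ✓; rating 1 < 3 ✗ → not eligible.

Health Savings Account, Vision Plan, Mental Health Benefit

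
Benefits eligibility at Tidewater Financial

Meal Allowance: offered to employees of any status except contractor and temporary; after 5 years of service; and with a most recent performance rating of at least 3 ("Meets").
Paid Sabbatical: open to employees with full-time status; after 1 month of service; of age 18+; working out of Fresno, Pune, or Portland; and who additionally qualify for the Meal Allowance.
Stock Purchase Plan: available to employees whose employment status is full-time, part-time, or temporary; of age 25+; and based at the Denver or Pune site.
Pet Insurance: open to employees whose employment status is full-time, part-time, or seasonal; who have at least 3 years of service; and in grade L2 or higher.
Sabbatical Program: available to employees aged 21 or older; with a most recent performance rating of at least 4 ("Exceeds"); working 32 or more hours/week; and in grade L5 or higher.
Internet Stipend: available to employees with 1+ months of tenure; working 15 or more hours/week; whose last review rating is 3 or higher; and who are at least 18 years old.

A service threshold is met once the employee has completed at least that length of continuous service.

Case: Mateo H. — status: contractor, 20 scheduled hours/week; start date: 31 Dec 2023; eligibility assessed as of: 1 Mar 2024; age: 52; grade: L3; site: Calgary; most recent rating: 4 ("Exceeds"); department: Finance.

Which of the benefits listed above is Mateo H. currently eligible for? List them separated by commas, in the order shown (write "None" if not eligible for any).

Internet Stipend

Service from 31 Dec 2023 to 1 Mar 2024: 61 days.
Meal Allowance — status contractor ✗ (excluded) → not eligible.
Paid Sabbatical — status contractor ✗ (requires full-time) → not eligible.
Stock Purchase Plan — status contractor ✗ (requires full-time, part-time, or temporary) → not eligible.
Pet Insurance — status contractor ✗ (requires full-time, part-time, or seasonal) → not eligible.
Sabbatical Program — age 52 ≥ 21 ✓; rating 4 ≥ 4 ✓; 20 hrs/wk < 32 ✗ → not eligible.
Internet Stipend — service 61 days ≥ 1 month (≈30 days) ✓; 20 hrs/wk ≥ 15 ✓; rating 4 ≥ 3 ✓; age 52 ≥ 18 ✓ → eligible.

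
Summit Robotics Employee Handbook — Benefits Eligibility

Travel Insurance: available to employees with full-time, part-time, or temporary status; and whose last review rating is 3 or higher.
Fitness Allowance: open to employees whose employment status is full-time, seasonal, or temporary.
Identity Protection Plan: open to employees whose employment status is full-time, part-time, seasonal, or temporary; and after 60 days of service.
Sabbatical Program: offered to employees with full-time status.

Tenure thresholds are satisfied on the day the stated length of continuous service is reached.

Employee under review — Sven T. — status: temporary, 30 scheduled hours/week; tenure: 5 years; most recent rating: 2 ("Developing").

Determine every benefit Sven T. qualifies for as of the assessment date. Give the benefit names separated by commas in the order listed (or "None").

Fitness Allowance, Identity Protection Plan

Travel Insurance — status temporary ✓; rating 2 < 3 ✗ → not eligible.
Fitness Allowance — status temporary ✓ → eligible.
Identity Protection Plan — status temporary ✓; service 5 years ≥ 60 days ✓ → eligible.
Sabbatical Program — status temporary ✗ (requires full-time) → not eligible.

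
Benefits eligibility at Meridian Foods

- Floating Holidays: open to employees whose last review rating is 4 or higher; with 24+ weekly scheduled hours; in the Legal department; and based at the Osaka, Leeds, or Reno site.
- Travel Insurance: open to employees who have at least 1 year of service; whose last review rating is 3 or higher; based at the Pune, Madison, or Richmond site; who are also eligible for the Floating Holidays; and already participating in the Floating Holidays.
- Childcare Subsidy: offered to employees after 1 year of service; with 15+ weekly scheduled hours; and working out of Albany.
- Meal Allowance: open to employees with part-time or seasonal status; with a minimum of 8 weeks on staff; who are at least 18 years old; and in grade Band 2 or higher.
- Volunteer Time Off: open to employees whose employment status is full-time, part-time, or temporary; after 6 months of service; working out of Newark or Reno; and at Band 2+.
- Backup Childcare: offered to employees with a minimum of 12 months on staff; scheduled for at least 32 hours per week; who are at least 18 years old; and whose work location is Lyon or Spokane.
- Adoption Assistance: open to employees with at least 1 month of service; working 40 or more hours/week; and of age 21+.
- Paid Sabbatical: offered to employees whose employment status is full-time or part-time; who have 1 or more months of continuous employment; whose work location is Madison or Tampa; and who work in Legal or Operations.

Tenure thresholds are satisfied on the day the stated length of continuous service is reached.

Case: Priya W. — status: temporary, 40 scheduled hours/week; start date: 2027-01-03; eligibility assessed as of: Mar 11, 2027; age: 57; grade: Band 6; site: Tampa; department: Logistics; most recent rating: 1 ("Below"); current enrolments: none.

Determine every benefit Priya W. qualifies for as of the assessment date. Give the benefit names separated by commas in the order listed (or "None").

Adoption Assistance

Service from 2027-01-03 to Mar 11, 2027: 67 days.
Floating Holidays — rating 1 < 4 ✗ → not eligible.
Travel Insurance — service 67 days < 1 year (≈365 days) ✗ → not eligible.
Childcare Subsidy — service 67 days < 1 year (≈365 days) ✗ → not eligible.
Meal Allowance — status temporary ✗ (requires part-time or seasonal) → not eligible.
Volunteer Time Off — status temporary ✓; service 67 days < 6 months (≈180 days) ✗ → not eligible.
Backup Childcare — service 67 days < 12 months (≈360 days) ✗ → not eligible.
Adoption Assistance — service 67 days ≥ 1 month (≈30 days) ✓; 40 hrs/wk ≥ 40 ✓; age 57 ≥ 21 ✓ → eligible.
Paid Sabbatical — status temporary ✗ (requires full-time or part-time) → not eligible.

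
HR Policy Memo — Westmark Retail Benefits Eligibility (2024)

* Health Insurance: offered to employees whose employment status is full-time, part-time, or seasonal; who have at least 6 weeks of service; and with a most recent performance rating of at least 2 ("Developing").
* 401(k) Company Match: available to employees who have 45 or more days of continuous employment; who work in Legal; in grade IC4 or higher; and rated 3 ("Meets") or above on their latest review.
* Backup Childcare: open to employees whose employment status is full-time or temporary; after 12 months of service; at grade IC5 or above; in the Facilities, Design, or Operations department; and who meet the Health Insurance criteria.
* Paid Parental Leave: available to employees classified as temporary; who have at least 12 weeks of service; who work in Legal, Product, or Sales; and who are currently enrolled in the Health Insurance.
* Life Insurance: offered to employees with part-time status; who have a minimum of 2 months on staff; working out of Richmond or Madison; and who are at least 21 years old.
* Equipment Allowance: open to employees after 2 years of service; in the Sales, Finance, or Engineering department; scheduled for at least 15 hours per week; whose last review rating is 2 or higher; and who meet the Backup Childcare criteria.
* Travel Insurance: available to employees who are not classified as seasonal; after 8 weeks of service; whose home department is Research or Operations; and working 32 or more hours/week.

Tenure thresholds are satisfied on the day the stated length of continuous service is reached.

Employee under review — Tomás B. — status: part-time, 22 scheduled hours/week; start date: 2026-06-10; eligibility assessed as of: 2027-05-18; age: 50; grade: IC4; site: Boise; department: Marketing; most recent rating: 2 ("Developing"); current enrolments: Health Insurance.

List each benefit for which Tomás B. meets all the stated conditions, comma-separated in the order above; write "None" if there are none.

Service from 2026-06-10 to 2027-05-18: 342 days.
Health Insurance — status part-time ✓; service 342 days ≥ 6 weeks (≈42 days) ✓; rating 2 ≥ 2 ✓ → eligible.
401(k) Company Match — service 342 days ≥ 45 days ✓; dept Marketing ✗ → not eligible.
Backup Childcare — status part-time ✗ (requires full-time or temporary) → not eligible.
Paid Parental Leave — status part-time ✗ (requires temporary) → not eligible.
Life Insurance — status part-time ✓; service 342 days ≥ 2 months (≈60 days) ✓; site Boise ✗ (not Richmond or Madison) → not eligible.
Equipment Allowance — service 342 days < 2 years (≈730 days) ✗ → not eligible.
Travel Insurance — status part-time ✓ (not excluded); service 342 days ≥ 8 weeks (≈56 days) ✓; dept Marketing ✗ → not eligible.

Health Insurance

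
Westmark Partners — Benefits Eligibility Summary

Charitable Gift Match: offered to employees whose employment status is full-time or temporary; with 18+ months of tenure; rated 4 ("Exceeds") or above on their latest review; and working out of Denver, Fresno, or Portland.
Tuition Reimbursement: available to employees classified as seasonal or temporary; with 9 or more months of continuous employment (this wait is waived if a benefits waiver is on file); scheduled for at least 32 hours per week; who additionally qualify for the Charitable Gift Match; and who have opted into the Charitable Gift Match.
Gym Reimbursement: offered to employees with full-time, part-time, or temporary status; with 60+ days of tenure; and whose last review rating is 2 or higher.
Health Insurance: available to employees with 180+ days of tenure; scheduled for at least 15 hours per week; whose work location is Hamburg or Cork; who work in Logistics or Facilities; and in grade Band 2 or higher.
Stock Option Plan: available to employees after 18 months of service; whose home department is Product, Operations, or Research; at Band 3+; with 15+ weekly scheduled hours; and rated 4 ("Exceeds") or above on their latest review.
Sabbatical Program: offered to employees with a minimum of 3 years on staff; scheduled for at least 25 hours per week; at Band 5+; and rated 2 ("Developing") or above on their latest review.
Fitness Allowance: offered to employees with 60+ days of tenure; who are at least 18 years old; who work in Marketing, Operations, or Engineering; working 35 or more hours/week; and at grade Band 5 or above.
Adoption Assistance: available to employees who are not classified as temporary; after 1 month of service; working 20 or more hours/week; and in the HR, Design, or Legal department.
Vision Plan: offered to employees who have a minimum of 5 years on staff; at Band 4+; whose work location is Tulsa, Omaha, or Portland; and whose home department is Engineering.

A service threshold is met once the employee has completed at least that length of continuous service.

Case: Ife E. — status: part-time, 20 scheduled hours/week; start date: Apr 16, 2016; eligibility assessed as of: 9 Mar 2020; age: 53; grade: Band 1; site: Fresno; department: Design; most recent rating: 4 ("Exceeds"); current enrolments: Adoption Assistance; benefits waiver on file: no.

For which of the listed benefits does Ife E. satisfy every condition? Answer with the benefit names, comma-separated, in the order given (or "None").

Service from Apr 16, 2016 to 9 Mar 2020: 1423 days.
Charitable Gift Match — status part-time ✗ (requires full-time or temporary) → not eligible.
Tuition Reimbursement — status part-time ✗ (requires seasonal or temporary) → not eligible.
Gym Reimbursement — status part-time ✓; service 1423 days ≥ 60 days ✓; rating 4 ≥ 2 ✓ → eligible.
Health Insurance — service 1423 days ≥ 180 days ✓; 20 hrs/wk ≥ 15 ✓; site Fresno ✗ (not Hamburg or Cork) → not eligible.
Stock Option Plan — service 1423 days ≥ 18 months (≈540 days) ✓; dept Design ✗ → not eligible.
Sabbatical Program — service 1423 days ≥ 3 years (≈1095 days) ✓; 20 hrs/wk < 25 ✗ → not eligible.
Fitness Allowance — service 1423 days ≥ 60 days ✓; age 53 ≥ 18 ✓; dept Design ✗ → not eligible.
Adoption Assistance — status part-time ✓ (not excluded); service 1423 days ≥ 1 month (≈30 days) ✓; 20 hrs/wk ≥ 20 ✓; dept Design ✓ → eligible.
Vision Plan — service 1423 days < 5 years (≈1825 days) ✗ → not eligible.

Gym Reimbursement, Adoption Assistance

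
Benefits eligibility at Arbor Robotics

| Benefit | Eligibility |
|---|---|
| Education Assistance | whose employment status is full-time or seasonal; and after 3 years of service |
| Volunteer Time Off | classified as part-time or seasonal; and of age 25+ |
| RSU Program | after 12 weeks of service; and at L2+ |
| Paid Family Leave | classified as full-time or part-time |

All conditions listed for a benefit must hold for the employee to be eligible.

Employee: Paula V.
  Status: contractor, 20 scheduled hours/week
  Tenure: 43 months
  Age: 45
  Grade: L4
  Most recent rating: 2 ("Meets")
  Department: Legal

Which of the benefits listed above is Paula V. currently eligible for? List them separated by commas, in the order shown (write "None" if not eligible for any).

RSU Program

Education Assistance — status contractor ✗ (requires full-time or seasonal) → not eligible.
Volunteer Time Off — status contractor ✗ (requires part-time or seasonal) → not eligible.
RSU Program — service 43 months ≥ 12 weeks (≈84 days) ✓; grade L4 ≥ L2 ✓ → eligible.
Paid Family Leave — status contractor ✗ (requires full-time or part-time) → not eligible.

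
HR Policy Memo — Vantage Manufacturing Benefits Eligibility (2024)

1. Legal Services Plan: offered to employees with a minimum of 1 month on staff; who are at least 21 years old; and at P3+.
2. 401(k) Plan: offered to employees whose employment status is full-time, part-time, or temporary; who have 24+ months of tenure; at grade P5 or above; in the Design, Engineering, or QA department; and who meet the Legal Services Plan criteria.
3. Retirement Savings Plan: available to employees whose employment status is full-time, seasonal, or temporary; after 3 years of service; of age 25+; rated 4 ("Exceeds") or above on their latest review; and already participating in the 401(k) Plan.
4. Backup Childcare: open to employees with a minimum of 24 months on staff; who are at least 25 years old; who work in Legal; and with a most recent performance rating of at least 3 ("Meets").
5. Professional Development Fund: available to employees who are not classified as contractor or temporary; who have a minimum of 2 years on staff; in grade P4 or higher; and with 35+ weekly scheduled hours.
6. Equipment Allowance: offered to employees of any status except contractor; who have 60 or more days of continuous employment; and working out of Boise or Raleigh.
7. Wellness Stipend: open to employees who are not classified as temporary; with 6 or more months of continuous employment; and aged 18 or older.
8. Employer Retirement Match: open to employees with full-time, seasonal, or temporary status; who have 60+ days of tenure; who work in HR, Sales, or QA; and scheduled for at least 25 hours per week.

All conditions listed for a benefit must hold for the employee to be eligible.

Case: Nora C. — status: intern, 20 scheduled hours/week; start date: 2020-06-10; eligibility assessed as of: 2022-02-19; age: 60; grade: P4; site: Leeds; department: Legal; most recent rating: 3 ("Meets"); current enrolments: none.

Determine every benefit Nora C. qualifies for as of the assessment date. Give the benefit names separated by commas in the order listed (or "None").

Legal Services Plan, Wellness Stipend

Service from 2020-06-10 to 2022-02-19: 619 days.
Legal Services Plan — service 619 days ≥ 1 month (≈30 days) ✓; age 60 ≥ 21 ✓; grade P4 ≥ P3 ✓ → eligible.
401(k) Plan — status intern ✗ (requires full-time, part-time, or temporary) → not eligible.
Retirement Savings Plan — status intern ✗ (requires full-time, seasonal, or temporary) → not eligible.
Backup Childcare — service 619 days < 24 months (≈720 days) ✗ → not eligible.
Professional Development Fund — status intern ✓ (not excluded); service 619 days < 2 years (≈730 days) ✗ → not eligible.
Equipment Allowance — status intern ✓ (not excluded); service 619 days ≥ 60 days ✓; site Leeds ✗ (not Boise or Raleigh) → not eligible.
Wellness Stipend — status intern ✓ (not excluded); service 619 days ≥ 6 months (≈180 days) ✓; age 60 ≥ 18 ✓ → eligible.
Employer Retirement Match — status intern ✗ (requires full-time, seasonal, or temporary) → not eligible.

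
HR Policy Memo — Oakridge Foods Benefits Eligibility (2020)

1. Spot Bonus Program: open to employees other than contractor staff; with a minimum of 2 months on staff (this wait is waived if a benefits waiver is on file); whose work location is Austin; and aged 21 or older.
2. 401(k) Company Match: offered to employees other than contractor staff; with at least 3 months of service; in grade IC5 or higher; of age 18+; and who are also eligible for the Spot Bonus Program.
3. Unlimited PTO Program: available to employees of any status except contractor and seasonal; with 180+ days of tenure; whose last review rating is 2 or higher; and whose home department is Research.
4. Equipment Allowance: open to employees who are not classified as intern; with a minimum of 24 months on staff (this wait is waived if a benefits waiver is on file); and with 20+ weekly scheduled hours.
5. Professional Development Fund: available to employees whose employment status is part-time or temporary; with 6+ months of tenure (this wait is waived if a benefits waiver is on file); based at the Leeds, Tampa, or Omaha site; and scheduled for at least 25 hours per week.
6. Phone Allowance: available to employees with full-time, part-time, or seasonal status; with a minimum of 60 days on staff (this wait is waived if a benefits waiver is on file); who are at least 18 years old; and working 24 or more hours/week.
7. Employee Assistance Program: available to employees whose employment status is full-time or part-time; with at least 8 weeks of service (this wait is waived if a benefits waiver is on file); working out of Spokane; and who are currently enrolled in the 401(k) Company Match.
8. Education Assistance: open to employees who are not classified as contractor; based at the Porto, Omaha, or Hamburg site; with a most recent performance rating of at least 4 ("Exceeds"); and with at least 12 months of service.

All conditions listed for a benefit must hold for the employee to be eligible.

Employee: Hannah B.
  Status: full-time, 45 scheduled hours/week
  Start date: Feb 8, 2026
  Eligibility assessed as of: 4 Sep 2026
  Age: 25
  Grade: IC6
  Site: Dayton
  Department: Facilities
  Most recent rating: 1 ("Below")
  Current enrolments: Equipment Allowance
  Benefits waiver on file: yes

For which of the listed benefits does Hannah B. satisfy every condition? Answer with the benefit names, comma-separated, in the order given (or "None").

Equipment Allowance, Phone Allowance

Service from Feb 8, 2026 to 4 Sep 2026: 208 days.
Spot Bonus Program — status full-time ✓ (not excluded); benefits waiver on file ✓; site Dayton ✗ (not Austin) → not eligible.
401(k) Company Match — status full-time ✓ (not excluded); service 208 days ≥ 3 months (≈90 days) ✓; grade IC6 ≥ IC5 ✓; age 25 ≥ 18 ✓; not eligible for Spot Bonus Program ✗ → not eligible.
Unlimited PTO Program — status full-time ✓ (not excluded); service 208 days ≥ 180 days ✓; rating 1 < 2 ✗ → not eligible.
Equipment Allowance — status full-time ✓ (not excluded); benefits waiver on file ✓; 45 hrs/wk ≥ 20 ✓ → eligible.
Professional Development Fund — status full-time ✗ (requires part-time or temporary) → not eligible.
Phone Allowance — status full-time ✓; benefits waiver on file ✓; age 25 ≥ 18 ✓; 45 hrs/wk ≥ 24 ✓ → eligible.
Employee Assistance Program — status full-time ✓; benefits waiver on file ✓; site Dayton ✗ (not Spokane) → not eligible.
Education Assistance — status full-time ✓ (not excluded); site Dayton ✗ (not Porto, Omaha, or Hamburg) → not eligible.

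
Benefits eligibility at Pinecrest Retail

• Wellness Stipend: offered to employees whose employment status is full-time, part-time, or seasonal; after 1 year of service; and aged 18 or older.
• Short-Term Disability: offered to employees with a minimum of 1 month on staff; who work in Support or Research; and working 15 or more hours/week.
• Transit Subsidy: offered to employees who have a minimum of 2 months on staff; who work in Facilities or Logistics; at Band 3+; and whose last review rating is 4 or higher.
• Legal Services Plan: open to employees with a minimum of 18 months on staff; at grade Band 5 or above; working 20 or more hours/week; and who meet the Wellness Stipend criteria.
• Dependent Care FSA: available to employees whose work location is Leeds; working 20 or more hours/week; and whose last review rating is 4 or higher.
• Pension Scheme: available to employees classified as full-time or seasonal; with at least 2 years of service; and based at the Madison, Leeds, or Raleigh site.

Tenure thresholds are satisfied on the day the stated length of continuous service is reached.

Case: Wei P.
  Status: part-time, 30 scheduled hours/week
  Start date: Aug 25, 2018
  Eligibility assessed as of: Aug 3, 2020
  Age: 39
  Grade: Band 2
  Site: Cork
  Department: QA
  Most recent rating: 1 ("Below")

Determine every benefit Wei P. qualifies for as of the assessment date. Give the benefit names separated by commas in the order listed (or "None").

Service from Aug 25, 2018 to Aug 3, 2020: 709 days.
Wellness Stipend — status part-time ✓; service 709 days ≥ 1 year (≈365 days) ✓; age 39 ≥ 18 ✓ → eligible.
Short-Term Disability — service 709 days ≥ 1 month (≈30 days) ✓; dept QA ✗ → not eligible.
Transit Subsidy — service 709 days ≥ 2 months (≈60 days) ✓; dept QA ✗ → not eligible.
Legal Services Plan — service 709 days ≥ 18 months (≈540 days) ✓; grade Band 2 < Band 5 ✗ → not eligible.
Dependent Care FSA — site Cork ✗ (not Leeds) → not eligible.
Pension Scheme — status part-time ✗ (requires full-time or seasonal) → not eligible.

Wellness Stipend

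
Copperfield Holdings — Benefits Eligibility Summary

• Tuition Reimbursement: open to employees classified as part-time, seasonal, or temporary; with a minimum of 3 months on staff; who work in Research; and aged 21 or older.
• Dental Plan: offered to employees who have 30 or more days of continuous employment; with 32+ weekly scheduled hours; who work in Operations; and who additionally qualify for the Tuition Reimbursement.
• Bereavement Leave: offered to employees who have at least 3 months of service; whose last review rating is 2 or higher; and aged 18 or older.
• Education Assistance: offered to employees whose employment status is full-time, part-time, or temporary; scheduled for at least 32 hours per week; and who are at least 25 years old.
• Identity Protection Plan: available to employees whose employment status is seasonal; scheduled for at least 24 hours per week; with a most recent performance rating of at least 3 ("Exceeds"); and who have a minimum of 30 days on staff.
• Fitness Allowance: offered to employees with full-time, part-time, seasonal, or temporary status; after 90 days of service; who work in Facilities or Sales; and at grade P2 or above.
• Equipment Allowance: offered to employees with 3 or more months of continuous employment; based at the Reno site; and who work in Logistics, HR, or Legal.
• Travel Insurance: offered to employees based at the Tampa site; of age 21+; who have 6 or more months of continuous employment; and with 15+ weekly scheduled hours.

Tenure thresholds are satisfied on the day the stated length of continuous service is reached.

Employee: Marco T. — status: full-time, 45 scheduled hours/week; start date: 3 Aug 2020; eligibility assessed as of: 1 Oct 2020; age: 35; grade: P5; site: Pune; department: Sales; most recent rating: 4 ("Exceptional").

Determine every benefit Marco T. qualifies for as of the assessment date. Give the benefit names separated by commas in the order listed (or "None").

Education Assistance

Service from 3 Aug 2020 to 1 Oct 2020: 59 days.
Tuition Reimbursement — status full-time ✗ (requires part-time, seasonal, or temporary) → not eligible.
Dental Plan — service 59 days ≥ 30 days ✓; 45 hrs/wk ≥ 32 ✓; dept Sales ✗ → not eligible.
Bereavement Leave — service 59 days < 3 months (≈90 days) ✗ → not eligible.
Education Assistance — status full-time ✓; 45 hrs/wk ≥ 32 ✓; age 35 ≥ 25 ✓ → eligible.
Identity Protection Plan — status full-time ✗ (requires seasonal) → not eligible.
Fitness Allowance — status full-time ✓; service 59 days < 90 days ✗ → not eligible.
Equipment Allowance — service 59 days < 3 months (≈90 days) ✗ → not eligible.
Travel Insurance — site Pune ✗ (not Tampa) → not eligible.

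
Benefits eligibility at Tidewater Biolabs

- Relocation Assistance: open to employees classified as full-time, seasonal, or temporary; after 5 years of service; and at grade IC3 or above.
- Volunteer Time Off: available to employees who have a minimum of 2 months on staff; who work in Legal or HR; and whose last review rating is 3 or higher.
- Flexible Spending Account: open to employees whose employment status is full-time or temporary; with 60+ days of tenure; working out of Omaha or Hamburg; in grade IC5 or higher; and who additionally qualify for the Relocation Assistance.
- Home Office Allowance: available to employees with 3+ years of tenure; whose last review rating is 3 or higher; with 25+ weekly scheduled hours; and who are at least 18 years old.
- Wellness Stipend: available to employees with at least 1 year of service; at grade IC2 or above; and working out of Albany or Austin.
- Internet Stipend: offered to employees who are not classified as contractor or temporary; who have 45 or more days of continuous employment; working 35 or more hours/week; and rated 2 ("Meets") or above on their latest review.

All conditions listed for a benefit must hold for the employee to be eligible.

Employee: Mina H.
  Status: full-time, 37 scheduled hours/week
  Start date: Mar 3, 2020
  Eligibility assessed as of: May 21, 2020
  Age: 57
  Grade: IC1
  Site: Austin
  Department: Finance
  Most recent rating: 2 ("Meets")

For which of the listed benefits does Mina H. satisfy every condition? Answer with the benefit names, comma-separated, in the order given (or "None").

Service from Mar 3, 2020 to May 21, 2020: 79 days.
Relocation Assistance — status full-time ✓; service 79 days < 5 years (≈1825 days) ✗ → not eligible.
Volunteer Time Off — service 79 days ≥ 2 months (≈60 days) ✓; dept Finance ✗ → not eligible.
Flexible Spending Account — status full-time ✓; service 79 days ≥ 60 days ✓; site Austin ✗ (not Omaha or Hamburg) → not eligible.
Home Office Allowance — service 79 days < 3 years (≈1095 days) ✗ → not eligible.
Wellness Stipend — service 79 days < 1 year (≈365 days) ✗ → not eligible.
Internet Stipend — status full-time ✓ (not excluded); service 79 days ≥ 45 days ✓; 37 hrs/wk ≥ 35 ✓; rating 2 ≥ 2 ✓ → eligible.

Internet Stipend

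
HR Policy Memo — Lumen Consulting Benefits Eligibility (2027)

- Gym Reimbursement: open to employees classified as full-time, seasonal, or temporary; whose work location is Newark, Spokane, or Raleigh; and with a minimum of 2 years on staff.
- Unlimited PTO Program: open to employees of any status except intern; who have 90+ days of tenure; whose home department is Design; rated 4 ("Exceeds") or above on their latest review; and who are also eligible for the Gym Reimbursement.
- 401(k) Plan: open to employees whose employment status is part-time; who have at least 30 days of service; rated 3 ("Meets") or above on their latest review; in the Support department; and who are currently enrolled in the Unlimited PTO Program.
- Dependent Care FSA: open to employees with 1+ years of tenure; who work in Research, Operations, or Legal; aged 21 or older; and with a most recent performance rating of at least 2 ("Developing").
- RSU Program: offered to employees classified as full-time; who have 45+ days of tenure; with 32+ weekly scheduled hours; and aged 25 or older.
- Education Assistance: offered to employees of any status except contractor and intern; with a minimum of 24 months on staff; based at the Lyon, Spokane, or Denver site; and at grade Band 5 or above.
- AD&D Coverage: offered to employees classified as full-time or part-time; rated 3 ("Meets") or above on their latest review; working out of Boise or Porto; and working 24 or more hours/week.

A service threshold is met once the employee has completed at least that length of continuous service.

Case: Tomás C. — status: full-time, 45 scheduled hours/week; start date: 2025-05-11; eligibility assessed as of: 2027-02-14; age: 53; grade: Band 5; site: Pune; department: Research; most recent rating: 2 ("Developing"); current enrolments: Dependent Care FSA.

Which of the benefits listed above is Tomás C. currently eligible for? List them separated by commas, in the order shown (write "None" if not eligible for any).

Dependent Care FSA, RSU Program

Service from 2025-05-11 to 2027-02-14: 644 days.
Gym Reimbursement — status full-time ✓; site Pune ✗ (not Newark, Spokane, or Raleigh) → not eligible.
Unlimited PTO Program — status full-time ✓ (not excluded); service 644 days ≥ 90 days ✓; dept Research ✗ → not eligible.
401(k) Plan — status full-time ✗ (requires part-time) → not eligible.
Dependent Care FSA — service 644 days ≥ 1 year (≈365 days) ✓; dept Research ✓; age 53 ≥ 21 ✓; rating 2 ≥ 2 ✓ → eligible.
RSU Program — status full-time ✓; service 644 days ≥ 45 days ✓; 45 hrs/wk ≥ 32 ✓; age 53 ≥ 25 ✓ → eligible.
Education Assistance — status full-time ✓ (not excluded); service 644 days < 24 months (≈720 days) ✗ → not eligible.
AD&D Coverage — status full-time ✓; rating 2 < 3 ✗ → not eligible.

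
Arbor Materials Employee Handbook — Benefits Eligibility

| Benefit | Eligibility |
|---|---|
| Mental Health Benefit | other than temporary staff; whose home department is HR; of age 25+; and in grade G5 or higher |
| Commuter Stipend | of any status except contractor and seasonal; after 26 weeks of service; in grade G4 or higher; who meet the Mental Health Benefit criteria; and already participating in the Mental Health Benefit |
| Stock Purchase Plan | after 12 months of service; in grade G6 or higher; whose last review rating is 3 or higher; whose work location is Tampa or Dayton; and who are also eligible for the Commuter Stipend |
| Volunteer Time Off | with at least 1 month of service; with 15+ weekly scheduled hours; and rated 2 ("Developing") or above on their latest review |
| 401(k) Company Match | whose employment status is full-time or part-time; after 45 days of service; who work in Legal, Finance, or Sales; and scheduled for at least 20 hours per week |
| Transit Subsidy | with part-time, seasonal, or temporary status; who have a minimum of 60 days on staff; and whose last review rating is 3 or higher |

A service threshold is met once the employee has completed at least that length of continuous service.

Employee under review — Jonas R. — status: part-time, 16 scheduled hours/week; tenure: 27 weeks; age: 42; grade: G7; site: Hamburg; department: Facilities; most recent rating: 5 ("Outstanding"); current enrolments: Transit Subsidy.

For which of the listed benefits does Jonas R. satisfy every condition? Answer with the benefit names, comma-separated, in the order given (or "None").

Mental Health Benefit — status part-time ✓ (not excluded); dept Facilities ✗ → not eligible.
Commuter Stipend — status part-time ✓ (not excluded); service 27 weeks ≥ 26 weeks ✓; grade G7 ≥ G4 ✓; not eligible for Mental Health Benefit ✗ → not eligible.
Stock Purchase Plan — service 27 weeks < 12 months (≈360 days) ✗ → not eligible.
Volunteer Time Off — service 27 weeks ≥ 1 month (≈30 days) ✓; 16 hrs/wk ≥ 15 ✓; rating 5 ≥ 2 ✓ → eligible.
401(k) Company Match — status part-time ✓; service 27 weeks ≥ 45 days ✓; dept Facilities ✗ → not eligible.
Transit Subsidy — status part-time ✓; service 27 weeks ≥ 60 days ✓; rating 5 ≥ 3 ✓ → eligible.

Volunteer Time Off, Transit Subsidy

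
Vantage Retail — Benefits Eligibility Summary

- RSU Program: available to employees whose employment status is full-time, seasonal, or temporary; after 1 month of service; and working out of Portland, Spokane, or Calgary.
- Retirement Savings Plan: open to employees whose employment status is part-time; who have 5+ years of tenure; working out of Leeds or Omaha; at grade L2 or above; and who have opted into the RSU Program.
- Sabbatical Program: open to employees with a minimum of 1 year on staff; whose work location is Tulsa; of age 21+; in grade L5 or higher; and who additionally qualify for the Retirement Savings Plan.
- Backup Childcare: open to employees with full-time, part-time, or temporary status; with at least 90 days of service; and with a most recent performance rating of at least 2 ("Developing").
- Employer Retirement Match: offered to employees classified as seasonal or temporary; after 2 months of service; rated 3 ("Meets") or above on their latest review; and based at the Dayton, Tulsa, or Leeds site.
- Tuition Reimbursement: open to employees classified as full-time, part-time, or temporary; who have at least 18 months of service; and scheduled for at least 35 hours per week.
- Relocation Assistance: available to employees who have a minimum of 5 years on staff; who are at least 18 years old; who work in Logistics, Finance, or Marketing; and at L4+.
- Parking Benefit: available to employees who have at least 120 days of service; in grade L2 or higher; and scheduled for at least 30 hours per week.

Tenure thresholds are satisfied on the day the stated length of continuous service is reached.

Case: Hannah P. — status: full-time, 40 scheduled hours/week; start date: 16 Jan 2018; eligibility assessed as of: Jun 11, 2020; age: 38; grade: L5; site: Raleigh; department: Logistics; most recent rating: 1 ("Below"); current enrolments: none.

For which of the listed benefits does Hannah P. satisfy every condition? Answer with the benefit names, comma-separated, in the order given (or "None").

Service from 16 Jan 2018 to Jun 11, 2020: 877 days.
RSU Program — status full-time ✓; service 877 days ≥ 1 month (≈30 days) ✓; site Raleigh ✗ (not Portland, Spokane, or Calgary) → not eligible.
Retirement Savings Plan — status full-time ✗ (requires part-time) → not eligible.
Sabbatical Program — service 877 days ≥ 1 year (≈365 days) ✓; site Raleigh ✗ (not Tulsa) → not eligible.
Backup Childcare — status full-time ✓; service 877 days ≥ 90 days ✓; rating 1 < 2 ✗ → not eligible.
Employer Retirement Match — status full-time ✗ (requires seasonal or temporary) → not eligible.
Tuition Reimbursement — status full-time ✓; service 877 days ≥ 18 months (≈540 days) ✓; 40 hrs/wk ≥ 35 ✓ → eligible.
Relocation Assistance — service 877 days < 5 years (≈1825 days) ✗ → not eligible.
Parking Benefit — service 877 days ≥ 120 days ✓; grade L5 ≥ L2 ✓; 40 hrs/wk ≥ 30 ✓ → eligible.

Tuition Reimbursement, Parking Benefit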